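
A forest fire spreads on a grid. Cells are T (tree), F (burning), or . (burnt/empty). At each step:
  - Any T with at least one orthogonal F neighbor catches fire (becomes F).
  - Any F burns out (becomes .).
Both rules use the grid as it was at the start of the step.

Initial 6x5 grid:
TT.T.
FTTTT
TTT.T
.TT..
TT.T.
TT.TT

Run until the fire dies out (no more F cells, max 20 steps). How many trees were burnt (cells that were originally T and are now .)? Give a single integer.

Answer: 17

Derivation:
Step 1: +3 fires, +1 burnt (F count now 3)
Step 2: +3 fires, +3 burnt (F count now 3)
Step 3: +3 fires, +3 burnt (F count now 3)
Step 4: +4 fires, +3 burnt (F count now 4)
Step 5: +3 fires, +4 burnt (F count now 3)
Step 6: +1 fires, +3 burnt (F count now 1)
Step 7: +0 fires, +1 burnt (F count now 0)
Fire out after step 7
Initially T: 20, now '.': 27
Total burnt (originally-T cells now '.'): 17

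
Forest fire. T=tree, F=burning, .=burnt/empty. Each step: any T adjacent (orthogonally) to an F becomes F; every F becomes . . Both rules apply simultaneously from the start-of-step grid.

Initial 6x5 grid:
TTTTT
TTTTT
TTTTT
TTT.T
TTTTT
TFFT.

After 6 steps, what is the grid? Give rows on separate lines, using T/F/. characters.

Step 1: 4 trees catch fire, 2 burn out
  TTTTT
  TTTTT
  TTTTT
  TTT.T
  TFFTT
  F..F.
Step 2: 4 trees catch fire, 4 burn out
  TTTTT
  TTTTT
  TTTTT
  TFF.T
  F..FT
  .....
Step 3: 4 trees catch fire, 4 burn out
  TTTTT
  TTTTT
  TFFTT
  F...T
  ....F
  .....
Step 4: 5 trees catch fire, 4 burn out
  TTTTT
  TFFTT
  F..FT
  ....F
  .....
  .....
Step 5: 5 trees catch fire, 5 burn out
  TFFTT
  F..FT
  ....F
  .....
  .....
  .....
Step 6: 3 trees catch fire, 5 burn out
  F..FT
  ....F
  .....
  .....
  .....
  .....

F..FT
....F
.....
.....
.....
.....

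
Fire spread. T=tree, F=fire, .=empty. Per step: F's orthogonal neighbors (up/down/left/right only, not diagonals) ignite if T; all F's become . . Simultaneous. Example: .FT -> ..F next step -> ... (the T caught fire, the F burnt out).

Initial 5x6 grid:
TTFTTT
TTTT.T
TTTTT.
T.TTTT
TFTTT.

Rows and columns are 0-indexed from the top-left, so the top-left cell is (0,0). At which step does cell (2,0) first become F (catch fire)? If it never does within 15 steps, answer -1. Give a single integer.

Step 1: cell (2,0)='T' (+5 fires, +2 burnt)
Step 2: cell (2,0)='T' (+8 fires, +5 burnt)
Step 3: cell (2,0)='F' (+7 fires, +8 burnt)
  -> target ignites at step 3
Step 4: cell (2,0)='.' (+3 fires, +7 burnt)
Step 5: cell (2,0)='.' (+1 fires, +3 burnt)
Step 6: cell (2,0)='.' (+0 fires, +1 burnt)
  fire out at step 6

3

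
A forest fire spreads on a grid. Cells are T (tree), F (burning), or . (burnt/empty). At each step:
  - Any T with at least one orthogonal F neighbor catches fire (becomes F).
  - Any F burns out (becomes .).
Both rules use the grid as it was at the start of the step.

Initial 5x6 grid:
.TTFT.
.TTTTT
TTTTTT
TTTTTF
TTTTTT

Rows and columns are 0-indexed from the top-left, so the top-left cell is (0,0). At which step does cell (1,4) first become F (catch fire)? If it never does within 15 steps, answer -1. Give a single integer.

Step 1: cell (1,4)='T' (+6 fires, +2 burnt)
Step 2: cell (1,4)='F' (+8 fires, +6 burnt)
  -> target ignites at step 2
Step 3: cell (1,4)='.' (+4 fires, +8 burnt)
Step 4: cell (1,4)='.' (+3 fires, +4 burnt)
Step 5: cell (1,4)='.' (+3 fires, +3 burnt)
Step 6: cell (1,4)='.' (+1 fires, +3 burnt)
Step 7: cell (1,4)='.' (+0 fires, +1 burnt)
  fire out at step 7

2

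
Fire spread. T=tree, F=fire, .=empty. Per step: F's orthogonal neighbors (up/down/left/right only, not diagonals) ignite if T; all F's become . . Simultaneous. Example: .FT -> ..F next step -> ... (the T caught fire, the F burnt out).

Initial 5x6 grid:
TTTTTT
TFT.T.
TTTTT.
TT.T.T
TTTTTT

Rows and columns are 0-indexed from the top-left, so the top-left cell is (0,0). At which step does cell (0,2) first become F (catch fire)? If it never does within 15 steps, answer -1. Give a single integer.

Step 1: cell (0,2)='T' (+4 fires, +1 burnt)
Step 2: cell (0,2)='F' (+5 fires, +4 burnt)
  -> target ignites at step 2
Step 3: cell (0,2)='.' (+4 fires, +5 burnt)
Step 4: cell (0,2)='.' (+5 fires, +4 burnt)
Step 5: cell (0,2)='.' (+3 fires, +5 burnt)
Step 6: cell (0,2)='.' (+1 fires, +3 burnt)
Step 7: cell (0,2)='.' (+1 fires, +1 burnt)
Step 8: cell (0,2)='.' (+1 fires, +1 burnt)
Step 9: cell (0,2)='.' (+0 fires, +1 burnt)
  fire out at step 9

2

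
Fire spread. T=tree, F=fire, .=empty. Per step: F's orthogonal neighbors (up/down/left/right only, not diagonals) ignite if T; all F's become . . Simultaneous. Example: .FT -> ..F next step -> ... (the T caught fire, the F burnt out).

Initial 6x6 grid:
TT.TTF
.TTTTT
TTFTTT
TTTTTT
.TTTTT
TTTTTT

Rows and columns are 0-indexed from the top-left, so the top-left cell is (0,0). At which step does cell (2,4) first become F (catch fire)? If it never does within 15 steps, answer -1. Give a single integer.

Step 1: cell (2,4)='T' (+6 fires, +2 burnt)
Step 2: cell (2,4)='F' (+10 fires, +6 burnt)
  -> target ignites at step 2
Step 3: cell (2,4)='.' (+7 fires, +10 burnt)
Step 4: cell (2,4)='.' (+5 fires, +7 burnt)
Step 5: cell (2,4)='.' (+3 fires, +5 burnt)
Step 6: cell (2,4)='.' (+0 fires, +3 burnt)
  fire out at step 6

2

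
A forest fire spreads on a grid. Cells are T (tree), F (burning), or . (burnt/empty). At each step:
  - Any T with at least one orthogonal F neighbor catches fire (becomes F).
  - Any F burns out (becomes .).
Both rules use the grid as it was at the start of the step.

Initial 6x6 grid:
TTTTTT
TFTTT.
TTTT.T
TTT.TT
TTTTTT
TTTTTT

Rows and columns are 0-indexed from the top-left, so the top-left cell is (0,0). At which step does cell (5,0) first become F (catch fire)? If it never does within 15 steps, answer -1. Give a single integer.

Step 1: cell (5,0)='T' (+4 fires, +1 burnt)
Step 2: cell (5,0)='T' (+6 fires, +4 burnt)
Step 3: cell (5,0)='T' (+6 fires, +6 burnt)
Step 4: cell (5,0)='T' (+4 fires, +6 burnt)
Step 5: cell (5,0)='F' (+4 fires, +4 burnt)
  -> target ignites at step 5
Step 6: cell (5,0)='.' (+2 fires, +4 burnt)
Step 7: cell (5,0)='.' (+3 fires, +2 burnt)
Step 8: cell (5,0)='.' (+2 fires, +3 burnt)
Step 9: cell (5,0)='.' (+1 fires, +2 burnt)
Step 10: cell (5,0)='.' (+0 fires, +1 burnt)
  fire out at step 10

5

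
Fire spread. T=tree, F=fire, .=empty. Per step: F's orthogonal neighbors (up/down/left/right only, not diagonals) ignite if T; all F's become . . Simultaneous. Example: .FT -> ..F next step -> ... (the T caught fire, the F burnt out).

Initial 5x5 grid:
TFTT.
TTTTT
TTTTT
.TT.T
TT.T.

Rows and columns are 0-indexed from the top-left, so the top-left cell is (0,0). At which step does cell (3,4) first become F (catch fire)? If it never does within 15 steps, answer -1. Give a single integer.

Step 1: cell (3,4)='T' (+3 fires, +1 burnt)
Step 2: cell (3,4)='T' (+4 fires, +3 burnt)
Step 3: cell (3,4)='T' (+4 fires, +4 burnt)
Step 4: cell (3,4)='T' (+4 fires, +4 burnt)
Step 5: cell (3,4)='T' (+2 fires, +4 burnt)
Step 6: cell (3,4)='F' (+1 fires, +2 burnt)
  -> target ignites at step 6
Step 7: cell (3,4)='.' (+0 fires, +1 burnt)
  fire out at step 7

6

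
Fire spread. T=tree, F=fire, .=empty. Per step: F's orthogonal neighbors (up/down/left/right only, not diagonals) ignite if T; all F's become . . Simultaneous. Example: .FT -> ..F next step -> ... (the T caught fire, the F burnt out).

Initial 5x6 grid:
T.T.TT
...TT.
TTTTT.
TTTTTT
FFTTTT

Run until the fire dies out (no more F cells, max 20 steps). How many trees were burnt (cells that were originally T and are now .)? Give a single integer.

Answer: 19

Derivation:
Step 1: +3 fires, +2 burnt (F count now 3)
Step 2: +4 fires, +3 burnt (F count now 4)
Step 3: +3 fires, +4 burnt (F count now 3)
Step 4: +3 fires, +3 burnt (F count now 3)
Step 5: +3 fires, +3 burnt (F count now 3)
Step 6: +1 fires, +3 burnt (F count now 1)
Step 7: +1 fires, +1 burnt (F count now 1)
Step 8: +1 fires, +1 burnt (F count now 1)
Step 9: +0 fires, +1 burnt (F count now 0)
Fire out after step 9
Initially T: 21, now '.': 28
Total burnt (originally-T cells now '.'): 19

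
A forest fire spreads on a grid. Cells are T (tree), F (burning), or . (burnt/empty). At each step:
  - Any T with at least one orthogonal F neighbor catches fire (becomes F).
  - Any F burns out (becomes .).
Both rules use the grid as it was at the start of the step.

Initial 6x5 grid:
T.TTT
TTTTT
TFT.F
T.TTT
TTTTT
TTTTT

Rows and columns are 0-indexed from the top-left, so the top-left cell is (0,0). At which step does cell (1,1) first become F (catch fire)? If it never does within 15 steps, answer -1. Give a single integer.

Step 1: cell (1,1)='F' (+5 fires, +2 burnt)
  -> target ignites at step 1
Step 2: cell (1,1)='.' (+8 fires, +5 burnt)
Step 3: cell (1,1)='.' (+7 fires, +8 burnt)
Step 4: cell (1,1)='.' (+4 fires, +7 burnt)
Step 5: cell (1,1)='.' (+1 fires, +4 burnt)
Step 6: cell (1,1)='.' (+0 fires, +1 burnt)
  fire out at step 6

1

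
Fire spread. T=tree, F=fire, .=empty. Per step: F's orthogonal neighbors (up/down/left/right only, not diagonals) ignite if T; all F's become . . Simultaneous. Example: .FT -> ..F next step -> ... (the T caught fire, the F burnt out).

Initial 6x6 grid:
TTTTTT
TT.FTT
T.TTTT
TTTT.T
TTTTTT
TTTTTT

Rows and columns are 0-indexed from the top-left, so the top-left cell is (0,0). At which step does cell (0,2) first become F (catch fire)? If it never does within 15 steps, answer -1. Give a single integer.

Step 1: cell (0,2)='T' (+3 fires, +1 burnt)
Step 2: cell (0,2)='F' (+6 fires, +3 burnt)
  -> target ignites at step 2
Step 3: cell (0,2)='.' (+5 fires, +6 burnt)
Step 4: cell (0,2)='.' (+7 fires, +5 burnt)
Step 5: cell (0,2)='.' (+6 fires, +7 burnt)
Step 6: cell (0,2)='.' (+4 fires, +6 burnt)
Step 7: cell (0,2)='.' (+1 fires, +4 burnt)
Step 8: cell (0,2)='.' (+0 fires, +1 burnt)
  fire out at step 8

2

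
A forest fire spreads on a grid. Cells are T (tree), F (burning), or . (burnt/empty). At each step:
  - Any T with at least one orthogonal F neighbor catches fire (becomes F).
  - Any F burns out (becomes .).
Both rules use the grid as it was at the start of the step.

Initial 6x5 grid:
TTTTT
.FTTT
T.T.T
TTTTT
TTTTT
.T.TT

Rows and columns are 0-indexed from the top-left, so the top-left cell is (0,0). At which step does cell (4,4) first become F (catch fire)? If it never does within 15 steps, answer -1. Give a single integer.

Step 1: cell (4,4)='T' (+2 fires, +1 burnt)
Step 2: cell (4,4)='T' (+4 fires, +2 burnt)
Step 3: cell (4,4)='T' (+3 fires, +4 burnt)
Step 4: cell (4,4)='T' (+5 fires, +3 burnt)
Step 5: cell (4,4)='T' (+4 fires, +5 burnt)
Step 6: cell (4,4)='F' (+5 fires, +4 burnt)
  -> target ignites at step 6
Step 7: cell (4,4)='.' (+1 fires, +5 burnt)
Step 8: cell (4,4)='.' (+0 fires, +1 burnt)
  fire out at step 8

6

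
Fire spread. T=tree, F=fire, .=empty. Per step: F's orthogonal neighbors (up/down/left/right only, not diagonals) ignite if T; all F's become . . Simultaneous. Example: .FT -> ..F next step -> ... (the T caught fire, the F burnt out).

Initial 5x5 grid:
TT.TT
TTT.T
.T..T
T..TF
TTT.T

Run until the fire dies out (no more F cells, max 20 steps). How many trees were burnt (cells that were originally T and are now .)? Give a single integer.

Answer: 6

Derivation:
Step 1: +3 fires, +1 burnt (F count now 3)
Step 2: +1 fires, +3 burnt (F count now 1)
Step 3: +1 fires, +1 burnt (F count now 1)
Step 4: +1 fires, +1 burnt (F count now 1)
Step 5: +0 fires, +1 burnt (F count now 0)
Fire out after step 5
Initially T: 16, now '.': 15
Total burnt (originally-T cells now '.'): 6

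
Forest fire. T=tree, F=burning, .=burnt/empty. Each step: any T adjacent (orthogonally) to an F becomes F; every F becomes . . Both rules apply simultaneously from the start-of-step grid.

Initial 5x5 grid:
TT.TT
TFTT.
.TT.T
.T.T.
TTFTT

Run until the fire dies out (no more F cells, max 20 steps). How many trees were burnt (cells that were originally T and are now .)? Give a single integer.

Answer: 15

Derivation:
Step 1: +6 fires, +2 burnt (F count now 6)
Step 2: +7 fires, +6 burnt (F count now 7)
Step 3: +1 fires, +7 burnt (F count now 1)
Step 4: +1 fires, +1 burnt (F count now 1)
Step 5: +0 fires, +1 burnt (F count now 0)
Fire out after step 5
Initially T: 16, now '.': 24
Total burnt (originally-T cells now '.'): 15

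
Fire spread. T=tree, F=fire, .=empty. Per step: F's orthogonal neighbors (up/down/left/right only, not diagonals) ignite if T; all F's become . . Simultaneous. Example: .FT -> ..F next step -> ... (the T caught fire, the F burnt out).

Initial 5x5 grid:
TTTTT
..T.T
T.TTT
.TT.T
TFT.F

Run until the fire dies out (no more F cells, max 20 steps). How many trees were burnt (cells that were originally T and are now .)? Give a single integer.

Answer: 15

Derivation:
Step 1: +4 fires, +2 burnt (F count now 4)
Step 2: +2 fires, +4 burnt (F count now 2)
Step 3: +3 fires, +2 burnt (F count now 3)
Step 4: +2 fires, +3 burnt (F count now 2)
Step 5: +2 fires, +2 burnt (F count now 2)
Step 6: +1 fires, +2 burnt (F count now 1)
Step 7: +1 fires, +1 burnt (F count now 1)
Step 8: +0 fires, +1 burnt (F count now 0)
Fire out after step 8
Initially T: 16, now '.': 24
Total burnt (originally-T cells now '.'): 15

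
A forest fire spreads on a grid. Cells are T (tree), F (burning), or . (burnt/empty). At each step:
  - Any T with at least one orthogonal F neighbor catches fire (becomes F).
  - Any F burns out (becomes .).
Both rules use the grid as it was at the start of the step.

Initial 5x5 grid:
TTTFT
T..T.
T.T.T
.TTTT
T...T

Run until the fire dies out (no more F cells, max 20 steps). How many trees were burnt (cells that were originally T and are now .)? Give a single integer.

Step 1: +3 fires, +1 burnt (F count now 3)
Step 2: +1 fires, +3 burnt (F count now 1)
Step 3: +1 fires, +1 burnt (F count now 1)
Step 4: +1 fires, +1 burnt (F count now 1)
Step 5: +1 fires, +1 burnt (F count now 1)
Step 6: +0 fires, +1 burnt (F count now 0)
Fire out after step 6
Initially T: 15, now '.': 17
Total burnt (originally-T cells now '.'): 7

Answer: 7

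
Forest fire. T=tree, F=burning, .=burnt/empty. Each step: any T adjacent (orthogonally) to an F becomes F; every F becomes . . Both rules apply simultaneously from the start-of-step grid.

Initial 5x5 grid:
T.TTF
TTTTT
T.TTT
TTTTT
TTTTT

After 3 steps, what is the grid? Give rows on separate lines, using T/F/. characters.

Step 1: 2 trees catch fire, 1 burn out
  T.TF.
  TTTTF
  T.TTT
  TTTTT
  TTTTT
Step 2: 3 trees catch fire, 2 burn out
  T.F..
  TTTF.
  T.TTF
  TTTTT
  TTTTT
Step 3: 3 trees catch fire, 3 burn out
  T....
  TTF..
  T.TF.
  TTTTF
  TTTTT

T....
TTF..
T.TF.
TTTTF
TTTTT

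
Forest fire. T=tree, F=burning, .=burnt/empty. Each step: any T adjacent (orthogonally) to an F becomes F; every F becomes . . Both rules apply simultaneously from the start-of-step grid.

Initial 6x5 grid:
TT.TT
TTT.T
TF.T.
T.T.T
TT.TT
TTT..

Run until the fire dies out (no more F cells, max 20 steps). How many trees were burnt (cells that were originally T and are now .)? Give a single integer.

Step 1: +2 fires, +1 burnt (F count now 2)
Step 2: +4 fires, +2 burnt (F count now 4)
Step 3: +2 fires, +4 burnt (F count now 2)
Step 4: +2 fires, +2 burnt (F count now 2)
Step 5: +1 fires, +2 burnt (F count now 1)
Step 6: +1 fires, +1 burnt (F count now 1)
Step 7: +0 fires, +1 burnt (F count now 0)
Fire out after step 7
Initially T: 20, now '.': 22
Total burnt (originally-T cells now '.'): 12

Answer: 12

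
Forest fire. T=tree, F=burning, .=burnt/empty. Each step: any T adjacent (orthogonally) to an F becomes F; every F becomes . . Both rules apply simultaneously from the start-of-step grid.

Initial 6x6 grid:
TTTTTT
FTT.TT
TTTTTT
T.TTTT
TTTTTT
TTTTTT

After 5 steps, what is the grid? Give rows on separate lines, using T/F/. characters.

Step 1: 3 trees catch fire, 1 burn out
  FTTTTT
  .FT.TT
  FTTTTT
  T.TTTT
  TTTTTT
  TTTTTT
Step 2: 4 trees catch fire, 3 burn out
  .FTTTT
  ..F.TT
  .FTTTT
  F.TTTT
  TTTTTT
  TTTTTT
Step 3: 3 trees catch fire, 4 burn out
  ..FTTT
  ....TT
  ..FTTT
  ..TTTT
  FTTTTT
  TTTTTT
Step 4: 5 trees catch fire, 3 burn out
  ...FTT
  ....TT
  ...FTT
  ..FTTT
  .FTTTT
  FTTTTT
Step 5: 5 trees catch fire, 5 burn out
  ....FT
  ....TT
  ....FT
  ...FTT
  ..FTTT
  .FTTTT

....FT
....TT
....FT
...FTT
..FTTT
.FTTTT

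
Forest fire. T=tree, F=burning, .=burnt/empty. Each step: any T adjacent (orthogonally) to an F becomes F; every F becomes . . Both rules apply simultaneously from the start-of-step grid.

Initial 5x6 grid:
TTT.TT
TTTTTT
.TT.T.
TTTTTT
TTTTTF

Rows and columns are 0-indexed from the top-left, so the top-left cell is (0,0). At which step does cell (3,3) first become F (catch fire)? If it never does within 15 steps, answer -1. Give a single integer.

Step 1: cell (3,3)='T' (+2 fires, +1 burnt)
Step 2: cell (3,3)='T' (+2 fires, +2 burnt)
Step 3: cell (3,3)='F' (+3 fires, +2 burnt)
  -> target ignites at step 3
Step 4: cell (3,3)='.' (+3 fires, +3 burnt)
Step 5: cell (3,3)='.' (+6 fires, +3 burnt)
Step 6: cell (3,3)='.' (+4 fires, +6 burnt)
Step 7: cell (3,3)='.' (+2 fires, +4 burnt)
Step 8: cell (3,3)='.' (+2 fires, +2 burnt)
Step 9: cell (3,3)='.' (+1 fires, +2 burnt)
Step 10: cell (3,3)='.' (+0 fires, +1 burnt)
  fire out at step 10

3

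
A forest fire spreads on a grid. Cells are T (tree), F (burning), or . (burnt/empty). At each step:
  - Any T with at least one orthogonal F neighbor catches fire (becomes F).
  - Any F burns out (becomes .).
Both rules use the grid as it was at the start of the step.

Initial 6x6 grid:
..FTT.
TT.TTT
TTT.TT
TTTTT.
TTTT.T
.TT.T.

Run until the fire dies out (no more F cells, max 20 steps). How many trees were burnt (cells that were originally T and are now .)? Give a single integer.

Step 1: +1 fires, +1 burnt (F count now 1)
Step 2: +2 fires, +1 burnt (F count now 2)
Step 3: +1 fires, +2 burnt (F count now 1)
Step 4: +2 fires, +1 burnt (F count now 2)
Step 5: +2 fires, +2 burnt (F count now 2)
Step 6: +1 fires, +2 burnt (F count now 1)
Step 7: +2 fires, +1 burnt (F count now 2)
Step 8: +3 fires, +2 burnt (F count now 3)
Step 9: +4 fires, +3 burnt (F count now 4)
Step 10: +4 fires, +4 burnt (F count now 4)
Step 11: +1 fires, +4 burnt (F count now 1)
Step 12: +0 fires, +1 burnt (F count now 0)
Fire out after step 12
Initially T: 25, now '.': 34
Total burnt (originally-T cells now '.'): 23

Answer: 23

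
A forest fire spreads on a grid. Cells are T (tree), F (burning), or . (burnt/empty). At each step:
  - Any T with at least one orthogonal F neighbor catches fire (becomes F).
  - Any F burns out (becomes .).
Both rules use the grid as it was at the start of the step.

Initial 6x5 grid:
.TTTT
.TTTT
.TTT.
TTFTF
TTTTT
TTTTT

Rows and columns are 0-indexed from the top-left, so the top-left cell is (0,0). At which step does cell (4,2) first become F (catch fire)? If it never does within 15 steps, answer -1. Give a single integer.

Step 1: cell (4,2)='F' (+5 fires, +2 burnt)
  -> target ignites at step 1
Step 2: cell (4,2)='.' (+8 fires, +5 burnt)
Step 3: cell (4,2)='.' (+6 fires, +8 burnt)
Step 4: cell (4,2)='.' (+4 fires, +6 burnt)
Step 5: cell (4,2)='.' (+1 fires, +4 burnt)
Step 6: cell (4,2)='.' (+0 fires, +1 burnt)
  fire out at step 6

1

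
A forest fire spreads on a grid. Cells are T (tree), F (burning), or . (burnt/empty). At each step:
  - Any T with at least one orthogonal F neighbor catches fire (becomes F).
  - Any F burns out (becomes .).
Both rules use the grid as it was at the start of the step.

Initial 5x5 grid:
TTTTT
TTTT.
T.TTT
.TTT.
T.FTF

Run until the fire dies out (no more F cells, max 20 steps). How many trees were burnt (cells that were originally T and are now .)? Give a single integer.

Step 1: +2 fires, +2 burnt (F count now 2)
Step 2: +3 fires, +2 burnt (F count now 3)
Step 3: +2 fires, +3 burnt (F count now 2)
Step 4: +4 fires, +2 burnt (F count now 4)
Step 5: +3 fires, +4 burnt (F count now 3)
Step 6: +3 fires, +3 burnt (F count now 3)
Step 7: +0 fires, +3 burnt (F count now 0)
Fire out after step 7
Initially T: 18, now '.': 24
Total burnt (originally-T cells now '.'): 17

Answer: 17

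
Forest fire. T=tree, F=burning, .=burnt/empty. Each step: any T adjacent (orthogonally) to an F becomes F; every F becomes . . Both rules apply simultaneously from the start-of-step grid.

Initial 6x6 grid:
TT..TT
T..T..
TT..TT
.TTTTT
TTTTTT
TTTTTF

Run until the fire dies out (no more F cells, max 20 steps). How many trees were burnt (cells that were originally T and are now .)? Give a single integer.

Step 1: +2 fires, +1 burnt (F count now 2)
Step 2: +3 fires, +2 burnt (F count now 3)
Step 3: +4 fires, +3 burnt (F count now 4)
Step 4: +4 fires, +4 burnt (F count now 4)
Step 5: +3 fires, +4 burnt (F count now 3)
Step 6: +2 fires, +3 burnt (F count now 2)
Step 7: +1 fires, +2 burnt (F count now 1)
Step 8: +1 fires, +1 burnt (F count now 1)
Step 9: +1 fires, +1 burnt (F count now 1)
Step 10: +1 fires, +1 burnt (F count now 1)
Step 11: +1 fires, +1 burnt (F count now 1)
Step 12: +0 fires, +1 burnt (F count now 0)
Fire out after step 12
Initially T: 26, now '.': 33
Total burnt (originally-T cells now '.'): 23

Answer: 23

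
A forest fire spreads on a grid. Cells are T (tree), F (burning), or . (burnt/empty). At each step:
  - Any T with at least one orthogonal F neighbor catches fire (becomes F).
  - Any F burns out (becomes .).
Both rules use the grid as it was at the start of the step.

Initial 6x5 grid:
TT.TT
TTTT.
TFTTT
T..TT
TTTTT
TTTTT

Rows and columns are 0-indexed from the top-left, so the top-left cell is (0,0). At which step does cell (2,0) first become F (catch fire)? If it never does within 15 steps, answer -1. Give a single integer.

Step 1: cell (2,0)='F' (+3 fires, +1 burnt)
  -> target ignites at step 1
Step 2: cell (2,0)='.' (+5 fires, +3 burnt)
Step 3: cell (2,0)='.' (+5 fires, +5 burnt)
Step 4: cell (2,0)='.' (+5 fires, +5 burnt)
Step 5: cell (2,0)='.' (+5 fires, +5 burnt)
Step 6: cell (2,0)='.' (+2 fires, +5 burnt)
Step 7: cell (2,0)='.' (+0 fires, +2 burnt)
  fire out at step 7

1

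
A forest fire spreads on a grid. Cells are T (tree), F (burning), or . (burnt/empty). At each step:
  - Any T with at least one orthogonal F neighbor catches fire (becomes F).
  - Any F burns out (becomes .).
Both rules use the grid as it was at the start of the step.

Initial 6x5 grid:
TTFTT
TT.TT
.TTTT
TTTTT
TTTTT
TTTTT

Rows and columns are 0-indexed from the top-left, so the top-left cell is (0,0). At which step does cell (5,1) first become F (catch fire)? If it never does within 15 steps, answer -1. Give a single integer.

Step 1: cell (5,1)='T' (+2 fires, +1 burnt)
Step 2: cell (5,1)='T' (+4 fires, +2 burnt)
Step 3: cell (5,1)='T' (+4 fires, +4 burnt)
Step 4: cell (5,1)='T' (+4 fires, +4 burnt)
Step 5: cell (5,1)='T' (+5 fires, +4 burnt)
Step 6: cell (5,1)='F' (+5 fires, +5 burnt)
  -> target ignites at step 6
Step 7: cell (5,1)='.' (+3 fires, +5 burnt)
Step 8: cell (5,1)='.' (+0 fires, +3 burnt)
  fire out at step 8

6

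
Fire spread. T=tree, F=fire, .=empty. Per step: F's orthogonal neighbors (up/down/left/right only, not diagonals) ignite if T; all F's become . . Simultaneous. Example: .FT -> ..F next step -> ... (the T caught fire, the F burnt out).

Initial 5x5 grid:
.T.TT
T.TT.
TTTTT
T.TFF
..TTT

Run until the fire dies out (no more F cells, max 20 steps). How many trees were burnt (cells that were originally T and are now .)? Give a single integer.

Answer: 15

Derivation:
Step 1: +5 fires, +2 burnt (F count now 5)
Step 2: +3 fires, +5 burnt (F count now 3)
Step 3: +3 fires, +3 burnt (F count now 3)
Step 4: +2 fires, +3 burnt (F count now 2)
Step 5: +2 fires, +2 burnt (F count now 2)
Step 6: +0 fires, +2 burnt (F count now 0)
Fire out after step 6
Initially T: 16, now '.': 24
Total burnt (originally-T cells now '.'): 15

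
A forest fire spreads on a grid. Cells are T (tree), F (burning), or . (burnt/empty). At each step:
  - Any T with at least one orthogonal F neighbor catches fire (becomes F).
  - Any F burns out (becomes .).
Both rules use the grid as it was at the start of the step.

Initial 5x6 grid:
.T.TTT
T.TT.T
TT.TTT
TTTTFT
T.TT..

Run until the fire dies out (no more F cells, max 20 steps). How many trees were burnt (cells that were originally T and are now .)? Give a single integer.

Answer: 20

Derivation:
Step 1: +3 fires, +1 burnt (F count now 3)
Step 2: +4 fires, +3 burnt (F count now 4)
Step 3: +4 fires, +4 burnt (F count now 4)
Step 4: +5 fires, +4 burnt (F count now 5)
Step 5: +3 fires, +5 burnt (F count now 3)
Step 6: +1 fires, +3 burnt (F count now 1)
Step 7: +0 fires, +1 burnt (F count now 0)
Fire out after step 7
Initially T: 21, now '.': 29
Total burnt (originally-T cells now '.'): 20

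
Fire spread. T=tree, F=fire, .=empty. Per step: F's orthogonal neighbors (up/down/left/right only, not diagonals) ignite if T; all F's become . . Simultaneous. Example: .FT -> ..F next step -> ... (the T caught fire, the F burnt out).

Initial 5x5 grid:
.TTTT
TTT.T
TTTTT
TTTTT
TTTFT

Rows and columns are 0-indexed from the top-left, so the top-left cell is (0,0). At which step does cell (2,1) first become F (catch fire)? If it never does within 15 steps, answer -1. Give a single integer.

Step 1: cell (2,1)='T' (+3 fires, +1 burnt)
Step 2: cell (2,1)='T' (+4 fires, +3 burnt)
Step 3: cell (2,1)='T' (+4 fires, +4 burnt)
Step 4: cell (2,1)='F' (+4 fires, +4 burnt)
  -> target ignites at step 4
Step 5: cell (2,1)='.' (+4 fires, +4 burnt)
Step 6: cell (2,1)='.' (+3 fires, +4 burnt)
Step 7: cell (2,1)='.' (+0 fires, +3 burnt)
  fire out at step 7

4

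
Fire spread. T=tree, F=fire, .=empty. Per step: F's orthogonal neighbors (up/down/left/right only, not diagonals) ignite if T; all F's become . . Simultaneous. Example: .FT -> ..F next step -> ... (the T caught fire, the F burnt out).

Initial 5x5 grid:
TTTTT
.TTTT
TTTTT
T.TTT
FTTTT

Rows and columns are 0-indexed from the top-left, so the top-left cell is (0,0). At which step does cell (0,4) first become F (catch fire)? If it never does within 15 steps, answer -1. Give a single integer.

Step 1: cell (0,4)='T' (+2 fires, +1 burnt)
Step 2: cell (0,4)='T' (+2 fires, +2 burnt)
Step 3: cell (0,4)='T' (+3 fires, +2 burnt)
Step 4: cell (0,4)='T' (+4 fires, +3 burnt)
Step 5: cell (0,4)='T' (+4 fires, +4 burnt)
Step 6: cell (0,4)='T' (+4 fires, +4 burnt)
Step 7: cell (0,4)='T' (+2 fires, +4 burnt)
Step 8: cell (0,4)='F' (+1 fires, +2 burnt)
  -> target ignites at step 8
Step 9: cell (0,4)='.' (+0 fires, +1 burnt)
  fire out at step 9

8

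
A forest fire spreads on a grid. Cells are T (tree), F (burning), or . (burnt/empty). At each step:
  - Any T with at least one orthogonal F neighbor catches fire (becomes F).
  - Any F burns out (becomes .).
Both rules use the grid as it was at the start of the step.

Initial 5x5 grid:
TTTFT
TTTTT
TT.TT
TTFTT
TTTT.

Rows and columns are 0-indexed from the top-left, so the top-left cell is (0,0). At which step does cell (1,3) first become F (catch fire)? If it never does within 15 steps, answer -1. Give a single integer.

Step 1: cell (1,3)='F' (+6 fires, +2 burnt)
  -> target ignites at step 1
Step 2: cell (1,3)='.' (+9 fires, +6 burnt)
Step 3: cell (1,3)='.' (+5 fires, +9 burnt)
Step 4: cell (1,3)='.' (+1 fires, +5 burnt)
Step 5: cell (1,3)='.' (+0 fires, +1 burnt)
  fire out at step 5

1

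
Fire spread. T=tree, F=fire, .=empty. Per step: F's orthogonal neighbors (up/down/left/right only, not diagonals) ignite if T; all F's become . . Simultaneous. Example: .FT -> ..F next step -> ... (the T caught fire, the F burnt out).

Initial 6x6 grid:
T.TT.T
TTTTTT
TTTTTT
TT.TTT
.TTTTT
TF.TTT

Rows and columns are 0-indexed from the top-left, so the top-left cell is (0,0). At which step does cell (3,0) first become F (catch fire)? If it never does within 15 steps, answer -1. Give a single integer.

Step 1: cell (3,0)='T' (+2 fires, +1 burnt)
Step 2: cell (3,0)='T' (+2 fires, +2 burnt)
Step 3: cell (3,0)='F' (+3 fires, +2 burnt)
  -> target ignites at step 3
Step 4: cell (3,0)='.' (+6 fires, +3 burnt)
Step 5: cell (3,0)='.' (+6 fires, +6 burnt)
Step 6: cell (3,0)='.' (+6 fires, +6 burnt)
Step 7: cell (3,0)='.' (+3 fires, +6 burnt)
Step 8: cell (3,0)='.' (+1 fires, +3 burnt)
Step 9: cell (3,0)='.' (+1 fires, +1 burnt)
Step 10: cell (3,0)='.' (+0 fires, +1 burnt)
  fire out at step 10

3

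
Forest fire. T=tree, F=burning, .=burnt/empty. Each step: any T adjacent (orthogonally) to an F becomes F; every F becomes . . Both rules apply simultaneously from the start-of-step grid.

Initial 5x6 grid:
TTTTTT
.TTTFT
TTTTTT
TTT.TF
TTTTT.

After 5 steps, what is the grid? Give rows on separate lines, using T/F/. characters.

Step 1: 6 trees catch fire, 2 burn out
  TTTTFT
  .TTF.F
  TTTTFF
  TTT.F.
  TTTTT.
Step 2: 5 trees catch fire, 6 burn out
  TTTF.F
  .TF...
  TTTF..
  TTT...
  TTTTF.
Step 3: 4 trees catch fire, 5 burn out
  TTF...
  .F....
  TTF...
  TTT...
  TTTF..
Step 4: 4 trees catch fire, 4 burn out
  TF....
  ......
  TF....
  TTF...
  TTF...
Step 5: 4 trees catch fire, 4 burn out
  F.....
  ......
  F.....
  TF....
  TF....

F.....
......
F.....
TF....
TF....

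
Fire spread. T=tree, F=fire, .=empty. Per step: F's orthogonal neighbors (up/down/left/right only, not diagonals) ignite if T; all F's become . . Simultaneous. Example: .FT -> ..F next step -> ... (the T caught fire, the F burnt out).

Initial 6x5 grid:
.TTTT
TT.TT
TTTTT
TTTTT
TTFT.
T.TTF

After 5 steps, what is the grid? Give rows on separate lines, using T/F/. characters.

Step 1: 5 trees catch fire, 2 burn out
  .TTTT
  TT.TT
  TTTTT
  TTFTT
  TF.F.
  T.FF.
Step 2: 4 trees catch fire, 5 burn out
  .TTTT
  TT.TT
  TTFTT
  TF.FT
  F....
  T....
Step 3: 5 trees catch fire, 4 burn out
  .TTTT
  TT.TT
  TF.FT
  F...F
  .....
  F....
Step 4: 4 trees catch fire, 5 burn out
  .TTTT
  TF.FT
  F...F
  .....
  .....
  .....
Step 5: 4 trees catch fire, 4 burn out
  .FTFT
  F...F
  .....
  .....
  .....
  .....

.FTFT
F...F
.....
.....
.....
.....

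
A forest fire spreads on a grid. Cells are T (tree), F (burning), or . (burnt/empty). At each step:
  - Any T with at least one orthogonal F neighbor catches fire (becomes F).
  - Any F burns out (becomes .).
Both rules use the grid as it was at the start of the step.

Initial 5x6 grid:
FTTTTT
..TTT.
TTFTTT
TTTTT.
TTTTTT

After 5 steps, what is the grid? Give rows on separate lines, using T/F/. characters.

Step 1: 5 trees catch fire, 2 burn out
  .FTTTT
  ..FTT.
  TF.FTT
  TTFTT.
  TTTTTT
Step 2: 7 trees catch fire, 5 burn out
  ..FTTT
  ...FT.
  F...FT
  TF.FT.
  TTFTTT
Step 3: 7 trees catch fire, 7 burn out
  ...FTT
  ....F.
  .....F
  F...F.
  TF.FTT
Step 4: 3 trees catch fire, 7 burn out
  ....FT
  ......
  ......
  ......
  F...FT
Step 5: 2 trees catch fire, 3 burn out
  .....F
  ......
  ......
  ......
  .....F

.....F
......
......
......
.....F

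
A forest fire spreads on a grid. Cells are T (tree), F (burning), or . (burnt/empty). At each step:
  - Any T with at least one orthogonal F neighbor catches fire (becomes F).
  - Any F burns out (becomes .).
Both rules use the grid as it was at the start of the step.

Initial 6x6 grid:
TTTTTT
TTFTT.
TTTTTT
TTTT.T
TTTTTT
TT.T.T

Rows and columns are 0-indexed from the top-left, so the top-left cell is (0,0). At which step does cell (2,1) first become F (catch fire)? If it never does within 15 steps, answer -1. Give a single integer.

Step 1: cell (2,1)='T' (+4 fires, +1 burnt)
Step 2: cell (2,1)='F' (+7 fires, +4 burnt)
  -> target ignites at step 2
Step 3: cell (2,1)='.' (+7 fires, +7 burnt)
Step 4: cell (2,1)='.' (+5 fires, +7 burnt)
Step 5: cell (2,1)='.' (+5 fires, +5 burnt)
Step 6: cell (2,1)='.' (+2 fires, +5 burnt)
Step 7: cell (2,1)='.' (+1 fires, +2 burnt)
Step 8: cell (2,1)='.' (+0 fires, +1 burnt)
  fire out at step 8

2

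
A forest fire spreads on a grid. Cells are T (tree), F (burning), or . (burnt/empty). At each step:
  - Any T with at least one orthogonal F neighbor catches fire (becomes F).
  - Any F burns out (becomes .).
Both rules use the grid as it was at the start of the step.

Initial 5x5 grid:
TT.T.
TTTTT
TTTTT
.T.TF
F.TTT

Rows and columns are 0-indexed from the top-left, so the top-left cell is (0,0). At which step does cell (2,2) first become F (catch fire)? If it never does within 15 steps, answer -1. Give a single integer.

Step 1: cell (2,2)='T' (+3 fires, +2 burnt)
Step 2: cell (2,2)='T' (+3 fires, +3 burnt)
Step 3: cell (2,2)='F' (+3 fires, +3 burnt)
  -> target ignites at step 3
Step 4: cell (2,2)='.' (+3 fires, +3 burnt)
Step 5: cell (2,2)='.' (+3 fires, +3 burnt)
Step 6: cell (2,2)='.' (+2 fires, +3 burnt)
Step 7: cell (2,2)='.' (+1 fires, +2 burnt)
Step 8: cell (2,2)='.' (+0 fires, +1 burnt)
  fire out at step 8

3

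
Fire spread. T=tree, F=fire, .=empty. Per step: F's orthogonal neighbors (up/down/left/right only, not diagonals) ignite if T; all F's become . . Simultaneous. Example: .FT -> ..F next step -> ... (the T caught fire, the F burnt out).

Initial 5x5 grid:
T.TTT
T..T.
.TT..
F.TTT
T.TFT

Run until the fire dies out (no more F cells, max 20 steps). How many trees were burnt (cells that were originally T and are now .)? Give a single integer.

Answer: 8

Derivation:
Step 1: +4 fires, +2 burnt (F count now 4)
Step 2: +2 fires, +4 burnt (F count now 2)
Step 3: +1 fires, +2 burnt (F count now 1)
Step 4: +1 fires, +1 burnt (F count now 1)
Step 5: +0 fires, +1 burnt (F count now 0)
Fire out after step 5
Initially T: 14, now '.': 19
Total burnt (originally-T cells now '.'): 8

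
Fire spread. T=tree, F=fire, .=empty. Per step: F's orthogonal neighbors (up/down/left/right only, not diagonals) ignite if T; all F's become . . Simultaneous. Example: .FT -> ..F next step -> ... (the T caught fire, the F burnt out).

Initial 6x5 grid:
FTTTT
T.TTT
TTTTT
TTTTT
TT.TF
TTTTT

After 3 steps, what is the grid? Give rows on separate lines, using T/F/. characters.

Step 1: 5 trees catch fire, 2 burn out
  .FTTT
  F.TTT
  TTTTT
  TTTTF
  TT.F.
  TTTTF
Step 2: 5 trees catch fire, 5 burn out
  ..FTT
  ..TTT
  FTTTF
  TTTF.
  TT...
  TTTF.
Step 3: 8 trees catch fire, 5 burn out
  ...FT
  ..FTF
  .FTF.
  FTF..
  TT...
  TTF..

...FT
..FTF
.FTF.
FTF..
TT...
TTF..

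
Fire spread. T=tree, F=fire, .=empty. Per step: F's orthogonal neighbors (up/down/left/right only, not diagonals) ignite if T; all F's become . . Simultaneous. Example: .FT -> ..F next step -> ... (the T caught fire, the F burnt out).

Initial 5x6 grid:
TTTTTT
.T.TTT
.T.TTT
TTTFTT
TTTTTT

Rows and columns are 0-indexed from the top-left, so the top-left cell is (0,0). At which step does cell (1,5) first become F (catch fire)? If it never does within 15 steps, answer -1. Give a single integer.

Step 1: cell (1,5)='T' (+4 fires, +1 burnt)
Step 2: cell (1,5)='T' (+6 fires, +4 burnt)
Step 3: cell (1,5)='T' (+7 fires, +6 burnt)
Step 4: cell (1,5)='F' (+5 fires, +7 burnt)
  -> target ignites at step 4
Step 5: cell (1,5)='.' (+2 fires, +5 burnt)
Step 6: cell (1,5)='.' (+1 fires, +2 burnt)
Step 7: cell (1,5)='.' (+0 fires, +1 burnt)
  fire out at step 7

4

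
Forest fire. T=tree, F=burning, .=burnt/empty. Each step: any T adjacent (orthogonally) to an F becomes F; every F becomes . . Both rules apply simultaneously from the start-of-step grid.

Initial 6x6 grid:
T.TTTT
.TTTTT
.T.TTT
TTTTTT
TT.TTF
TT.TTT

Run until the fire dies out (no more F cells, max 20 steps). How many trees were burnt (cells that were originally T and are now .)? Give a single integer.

Step 1: +3 fires, +1 burnt (F count now 3)
Step 2: +4 fires, +3 burnt (F count now 4)
Step 3: +4 fires, +4 burnt (F count now 4)
Step 4: +4 fires, +4 burnt (F count now 4)
Step 5: +3 fires, +4 burnt (F count now 3)
Step 6: +5 fires, +3 burnt (F count now 5)
Step 7: +4 fires, +5 burnt (F count now 4)
Step 8: +1 fires, +4 burnt (F count now 1)
Step 9: +0 fires, +1 burnt (F count now 0)
Fire out after step 9
Initially T: 29, now '.': 35
Total burnt (originally-T cells now '.'): 28

Answer: 28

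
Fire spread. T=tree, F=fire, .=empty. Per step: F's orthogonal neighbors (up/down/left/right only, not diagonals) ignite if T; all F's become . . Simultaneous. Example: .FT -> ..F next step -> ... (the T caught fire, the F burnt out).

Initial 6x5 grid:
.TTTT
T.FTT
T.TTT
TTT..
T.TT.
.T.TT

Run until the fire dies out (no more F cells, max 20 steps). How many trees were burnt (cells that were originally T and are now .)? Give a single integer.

Answer: 19

Derivation:
Step 1: +3 fires, +1 burnt (F count now 3)
Step 2: +5 fires, +3 burnt (F count now 5)
Step 3: +4 fires, +5 burnt (F count now 4)
Step 4: +2 fires, +4 burnt (F count now 2)
Step 5: +3 fires, +2 burnt (F count now 3)
Step 6: +2 fires, +3 burnt (F count now 2)
Step 7: +0 fires, +2 burnt (F count now 0)
Fire out after step 7
Initially T: 20, now '.': 29
Total burnt (originally-T cells now '.'): 19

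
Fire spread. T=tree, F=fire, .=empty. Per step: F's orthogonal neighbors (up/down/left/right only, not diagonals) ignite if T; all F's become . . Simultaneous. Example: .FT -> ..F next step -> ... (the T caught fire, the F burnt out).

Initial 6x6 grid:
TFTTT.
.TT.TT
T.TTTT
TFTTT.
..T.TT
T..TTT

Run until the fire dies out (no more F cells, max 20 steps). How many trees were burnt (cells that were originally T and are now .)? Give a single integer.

Step 1: +5 fires, +2 burnt (F count now 5)
Step 2: +6 fires, +5 burnt (F count now 6)
Step 3: +3 fires, +6 burnt (F count now 3)
Step 4: +3 fires, +3 burnt (F count now 3)
Step 5: +4 fires, +3 burnt (F count now 4)
Step 6: +2 fires, +4 burnt (F count now 2)
Step 7: +0 fires, +2 burnt (F count now 0)
Fire out after step 7
Initially T: 24, now '.': 35
Total burnt (originally-T cells now '.'): 23

Answer: 23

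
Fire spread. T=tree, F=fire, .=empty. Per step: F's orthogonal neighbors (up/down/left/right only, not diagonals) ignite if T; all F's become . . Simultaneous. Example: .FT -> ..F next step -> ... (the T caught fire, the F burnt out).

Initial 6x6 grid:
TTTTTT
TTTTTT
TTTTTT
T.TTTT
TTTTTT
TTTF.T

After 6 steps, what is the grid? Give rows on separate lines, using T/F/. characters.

Step 1: 2 trees catch fire, 1 burn out
  TTTTTT
  TTTTTT
  TTTTTT
  T.TTTT
  TTTFTT
  TTF..T
Step 2: 4 trees catch fire, 2 burn out
  TTTTTT
  TTTTTT
  TTTTTT
  T.TFTT
  TTF.FT
  TF...T
Step 3: 6 trees catch fire, 4 burn out
  TTTTTT
  TTTTTT
  TTTFTT
  T.F.FT
  TF...F
  F....T
Step 4: 6 trees catch fire, 6 burn out
  TTTTTT
  TTTFTT
  TTF.FT
  T....F
  F.....
  .....F
Step 5: 6 trees catch fire, 6 burn out
  TTTFTT
  TTF.FT
  TF...F
  F.....
  ......
  ......
Step 6: 5 trees catch fire, 6 burn out
  TTF.FT
  TF...F
  F.....
  ......
  ......
  ......

TTF.FT
TF...F
F.....
......
......
......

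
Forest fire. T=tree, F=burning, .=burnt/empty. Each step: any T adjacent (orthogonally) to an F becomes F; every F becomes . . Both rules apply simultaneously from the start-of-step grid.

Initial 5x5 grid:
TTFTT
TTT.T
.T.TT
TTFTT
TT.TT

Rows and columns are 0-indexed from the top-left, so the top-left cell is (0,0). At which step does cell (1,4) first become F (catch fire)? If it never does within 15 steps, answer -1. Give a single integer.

Step 1: cell (1,4)='T' (+5 fires, +2 burnt)
Step 2: cell (1,4)='T' (+9 fires, +5 burnt)
Step 3: cell (1,4)='F' (+5 fires, +9 burnt)
  -> target ignites at step 3
Step 4: cell (1,4)='.' (+0 fires, +5 burnt)
  fire out at step 4

3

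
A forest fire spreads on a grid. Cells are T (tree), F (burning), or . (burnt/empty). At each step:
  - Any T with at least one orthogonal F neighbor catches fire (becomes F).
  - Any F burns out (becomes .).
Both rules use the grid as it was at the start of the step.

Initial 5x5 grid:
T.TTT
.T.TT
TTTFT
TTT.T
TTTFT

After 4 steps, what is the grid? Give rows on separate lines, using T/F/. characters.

Step 1: 5 trees catch fire, 2 burn out
  T.TTT
  .T.FT
  TTF.F
  TTT.T
  TTF.F
Step 2: 6 trees catch fire, 5 burn out
  T.TFT
  .T..F
  TF...
  TTF.F
  TF...
Step 3: 6 trees catch fire, 6 burn out
  T.F.F
  .F...
  F....
  TF...
  F....
Step 4: 1 trees catch fire, 6 burn out
  T....
  .....
  .....
  F....
  .....

T....
.....
.....
F....
.....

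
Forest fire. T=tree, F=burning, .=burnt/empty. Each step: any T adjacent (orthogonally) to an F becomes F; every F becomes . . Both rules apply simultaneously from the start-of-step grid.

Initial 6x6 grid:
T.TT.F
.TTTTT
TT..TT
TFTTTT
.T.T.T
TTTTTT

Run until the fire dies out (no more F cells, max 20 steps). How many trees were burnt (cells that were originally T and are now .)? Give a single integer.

Answer: 25

Derivation:
Step 1: +5 fires, +2 burnt (F count now 5)
Step 2: +6 fires, +5 burnt (F count now 6)
Step 3: +8 fires, +6 burnt (F count now 8)
Step 4: +4 fires, +8 burnt (F count now 4)
Step 5: +2 fires, +4 burnt (F count now 2)
Step 6: +0 fires, +2 burnt (F count now 0)
Fire out after step 6
Initially T: 26, now '.': 35
Total burnt (originally-T cells now '.'): 25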